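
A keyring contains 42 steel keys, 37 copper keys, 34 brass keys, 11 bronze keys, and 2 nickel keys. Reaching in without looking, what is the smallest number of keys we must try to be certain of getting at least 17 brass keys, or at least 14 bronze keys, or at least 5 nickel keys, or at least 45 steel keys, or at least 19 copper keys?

90

The worst case stops just short of every target: all 42 steel, 18 copper, 16 brass, all 11 bronze, all 2 nickel — 42 + 18 + 16 + 11 + 2 = 89 keys.
One more key must push some type to its target, so 89 + 1 = 90.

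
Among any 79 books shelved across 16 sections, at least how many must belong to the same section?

If each of the 16 sections held at most 4, the total would be at most 16 × 4 = 64 < 79, a contradiction.
So at least one holds ⌈79/16⌉ = 5.

5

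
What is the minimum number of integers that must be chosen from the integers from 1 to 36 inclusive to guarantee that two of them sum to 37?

Partition {1, …, 36} into 18 pairs: {1,36}, {2,35}, …, {18,19}.
Choosing 18 integers — say the integers 1 through 18 — takes one from each pair and avoids the property.
Choosing 19 forces two into the same pair by pigeonhole, and those sum to 37. So 19.

19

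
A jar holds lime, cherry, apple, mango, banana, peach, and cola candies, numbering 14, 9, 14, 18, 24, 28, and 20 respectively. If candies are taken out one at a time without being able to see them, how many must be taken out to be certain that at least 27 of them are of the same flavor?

126

In the worst case we take at most 26 of each flavor, but all 14 lime, all 9 cherry, all 14 apple, all 18 mango, all 24 banana, and all 20 cola (fewer than 26), giving 14 + 9 + 14 + 18 + 24 + 26 + 20 = 125.
One more candy then forces some flavor to 27, so 125 + 1 = 126.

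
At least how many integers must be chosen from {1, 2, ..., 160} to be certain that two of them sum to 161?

81

Partition {1, …, 160} into 80 pairs: {1,160}, {2,159}, …, {80,81}.
Choosing 80 integers — say the integers 1 through 80 — takes one from each pair and avoids the property.
Choosing 81 forces two into the same pair by pigeonhole, and those sum to 161. So 81.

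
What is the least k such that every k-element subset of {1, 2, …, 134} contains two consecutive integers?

68

Partition {1, …, 134} into 67 pairs: {1,2}, {3,4}, …, {133,134}.
Choosing 67 integers — say the 67 even numbers 2, 4, …, 134 — takes one from each pair and avoids the property.
Choosing 68 forces two into the same pair by pigeonhole, and those are consecutive. So 68.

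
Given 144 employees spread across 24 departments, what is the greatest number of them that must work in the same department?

The 144 employees fall into 24 departments.
If each of the 24 departments held at most 5, the total would be at most 24 × 5 = 120 < 144, a contradiction.
So at least one holds ⌈144/24⌉ = 6.

6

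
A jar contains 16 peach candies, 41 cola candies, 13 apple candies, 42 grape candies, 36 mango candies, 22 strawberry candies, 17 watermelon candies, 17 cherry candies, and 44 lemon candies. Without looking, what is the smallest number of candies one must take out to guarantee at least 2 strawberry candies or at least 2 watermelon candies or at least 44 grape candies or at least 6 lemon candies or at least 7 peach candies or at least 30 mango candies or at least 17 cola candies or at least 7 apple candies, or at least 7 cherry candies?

The worst case stops just short of every target: 6 peach, 16 cola, 6 apple, all 42 grape, 29 mango, 1 strawberry, 1 watermelon, 6 cherry, 5 lemon — 6 + 16 + 6 + 42 + 29 + 1 + 1 + 6 + 5 = 112 candies.
One more candy must push some flavor to its target, so 112 + 1 = 113.

113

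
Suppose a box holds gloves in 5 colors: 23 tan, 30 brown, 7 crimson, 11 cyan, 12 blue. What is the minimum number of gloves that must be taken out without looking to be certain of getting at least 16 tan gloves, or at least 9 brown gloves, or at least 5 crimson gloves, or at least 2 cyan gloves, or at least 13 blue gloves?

41

The worst case stops just short of every target: 15 tan, 8 brown, 4 crimson, 1 cyan, 12 blue — 15 + 8 + 4 + 1 + 12 = 40 gloves.
One more glove must push some color to its target, so 40 + 1 = 41.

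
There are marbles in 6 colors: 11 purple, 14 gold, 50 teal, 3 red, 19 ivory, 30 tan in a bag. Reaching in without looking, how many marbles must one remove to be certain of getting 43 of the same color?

Treat the 6 colors as pigeonholes.
In the worst case we take at most 42 of each color, but all 11 purple, all 14 gold, all 3 red, all 19 ivory, and all 30 tan (fewer than 42), giving 11 + 14 + 42 + 3 + 19 + 30 = 119.
One more marble then forces some color to 43, so 119 + 1 = 120.

120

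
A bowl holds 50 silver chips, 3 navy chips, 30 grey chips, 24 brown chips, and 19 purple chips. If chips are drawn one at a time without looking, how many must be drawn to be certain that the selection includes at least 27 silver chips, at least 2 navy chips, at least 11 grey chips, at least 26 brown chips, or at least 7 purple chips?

68

The worst case stops just short of every target: 26 silver, 1 navy, 10 grey, all 24 brown, 6 purple — 26 + 1 + 10 + 24 + 6 = 67 chips.
One more chip must push some color to its target, so 67 + 1 = 68.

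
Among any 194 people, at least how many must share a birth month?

17

There are 12 months of the year, which serve as the pigeonholes.
If each of the 12 months of the year held at most 16, the total would be at most 12 × 16 = 192 < 194, a contradiction.
So at least one holds ⌈194/12⌉ = 17.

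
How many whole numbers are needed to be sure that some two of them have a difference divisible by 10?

Two integers differ by a multiple of 10 exactly when they share a remainder mod 10.
There are 10 residue classes mod 10, so 10 integers can all lie in distinct classes.
One more integer must repeat a residue, giving a difference divisible by 10. So n = 10 + 1 = 11.

11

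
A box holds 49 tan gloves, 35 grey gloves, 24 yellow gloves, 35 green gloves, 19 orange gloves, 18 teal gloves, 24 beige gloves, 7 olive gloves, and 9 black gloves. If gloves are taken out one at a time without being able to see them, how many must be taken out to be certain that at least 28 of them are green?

The worst case draws every non-green glove first: 49 + 35 + 24 + 19 + 18 + 24 + 7 + 9 = 185.
The next 28 draws are then forced to be green, giving 185 + 28 = 213.

213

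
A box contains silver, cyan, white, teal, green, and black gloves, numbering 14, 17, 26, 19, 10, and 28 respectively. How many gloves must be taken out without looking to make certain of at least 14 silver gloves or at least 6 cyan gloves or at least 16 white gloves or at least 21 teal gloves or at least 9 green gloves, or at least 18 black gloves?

The worst case stops just short of every target: 13 silver, 5 cyan, 15 white, all 19 teal, 8 green, 17 black — 13 + 5 + 15 + 19 + 8 + 17 = 77 gloves.
One more glove must push some color to its target, so 77 + 1 = 78.

78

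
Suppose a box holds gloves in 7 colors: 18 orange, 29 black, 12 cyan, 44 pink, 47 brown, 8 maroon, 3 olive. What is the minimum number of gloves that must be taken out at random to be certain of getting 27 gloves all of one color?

120

Treat the 7 colors as pigeonholes.
In the worst case we take at most 26 of each color, but all 18 orange, all 12 cyan, all 8 maroon, and all 3 olive (fewer than 26), giving 18 + 26 + 12 + 26 + 26 + 8 + 3 = 119.
One more glove then forces some color to 27, so 119 + 1 = 120.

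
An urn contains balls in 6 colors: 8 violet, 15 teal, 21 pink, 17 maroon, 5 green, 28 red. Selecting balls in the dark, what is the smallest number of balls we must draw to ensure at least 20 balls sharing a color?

Treat the 6 colors as pigeonholes.
In the worst case we take at most 19 of each color, but all 8 violet, all 15 teal, all 17 maroon, and all 5 green (fewer than 19), giving 8 + 15 + 19 + 17 + 5 + 19 = 83.
One more ball then forces some color to 20, so 83 + 1 = 84.

84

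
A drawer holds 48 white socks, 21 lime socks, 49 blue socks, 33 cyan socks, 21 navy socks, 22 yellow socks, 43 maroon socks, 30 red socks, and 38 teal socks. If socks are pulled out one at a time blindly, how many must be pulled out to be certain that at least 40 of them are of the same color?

283

Treat the 9 colors as pigeonholes.
In the worst case we take at most 39 of each color, but all 21 lime, all 33 cyan, all 21 navy, all 22 yellow, all 30 red, and all 38 teal (fewer than 39), giving 39 + 21 + 39 + 33 + 21 + 22 + 39 + 30 + 38 = 282.
One more sock then forces some color to 40, so 282 + 1 = 283.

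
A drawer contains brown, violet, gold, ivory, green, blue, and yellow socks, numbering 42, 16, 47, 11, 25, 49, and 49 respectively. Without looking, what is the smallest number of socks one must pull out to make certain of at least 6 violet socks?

229

The worst case draws every non-violet sock first: 42 + 47 + 11 + 25 + 49 + 49 = 223.
The next 6 draws are then forced to be violet, giving 223 + 6 = 229.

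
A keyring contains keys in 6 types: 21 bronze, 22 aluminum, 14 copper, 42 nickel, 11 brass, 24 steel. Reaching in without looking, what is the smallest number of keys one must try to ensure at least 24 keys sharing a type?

115

In the worst case we take at most 23 of each type, but all 21 bronze, all 22 aluminum, all 14 copper, and all 11 brass (fewer than 23), giving 21 + 22 + 14 + 23 + 11 + 23 = 114.
One more key then forces some type to 24, so 114 + 1 = 115.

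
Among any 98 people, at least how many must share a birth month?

9

The 98 people fall into 12 months of the year.
If each of the 12 months of the year held at most 8, the total would be at most 12 × 8 = 96 < 98, a contradiction.
So at least one holds ⌈98/12⌉ = 9.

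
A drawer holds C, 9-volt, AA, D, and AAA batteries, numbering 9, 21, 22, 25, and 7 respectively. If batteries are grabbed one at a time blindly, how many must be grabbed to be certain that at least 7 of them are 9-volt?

The worst case draws every non-9-volt battery first: 9 + 22 + 25 + 7 = 63.
The next 7 draws are then forced to be 9-volt, giving 63 + 7 = 70.

70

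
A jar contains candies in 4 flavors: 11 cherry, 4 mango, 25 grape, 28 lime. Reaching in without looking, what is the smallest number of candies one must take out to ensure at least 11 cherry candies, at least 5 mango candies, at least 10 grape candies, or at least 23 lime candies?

The worst case stops just short of every target: 10 cherry, 4 mango, 9 grape, 22 lime — 10 + 4 + 9 + 22 = 45 candies.
One more candy must push some flavor to its target, so 45 + 1 = 46.

46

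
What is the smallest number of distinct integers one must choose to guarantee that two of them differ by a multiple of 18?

19

Two integers differ by a multiple of 18 exactly when they share a remainder mod 18.
There are 18 residue classes mod 18, so 18 integers can all lie in distinct classes.
One more integer must repeat a residue, giving a difference divisible by 18. So n = 18 + 1 = 19.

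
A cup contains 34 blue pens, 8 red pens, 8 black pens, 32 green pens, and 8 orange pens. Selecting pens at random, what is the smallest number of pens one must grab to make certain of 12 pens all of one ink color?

Treat the 5 ink colors as pigeonholes.
In the worst case we take at most 11 of each ink color, but all 8 red, all 8 black, and all 8 orange (fewer than 11), giving 11 + 8 + 8 + 11 + 8 = 46.
One more pen then forces some ink color to 12, so 46 + 1 = 47.

47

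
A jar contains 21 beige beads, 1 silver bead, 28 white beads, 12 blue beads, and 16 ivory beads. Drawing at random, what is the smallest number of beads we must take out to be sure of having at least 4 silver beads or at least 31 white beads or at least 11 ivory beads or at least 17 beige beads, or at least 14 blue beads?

68

The worst case stops just short of every target: 16 beige, all 1 silver, all 28 white, all 12 blue, 10 ivory — 16 + 1 + 28 + 12 + 10 = 67 beads.
One more bead must push some color to its target, so 67 + 1 = 68.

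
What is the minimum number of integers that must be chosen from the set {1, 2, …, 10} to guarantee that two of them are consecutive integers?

Partition {1, …, 10} into 5 pairs: {1,2}, {3,4}, …, {9,10}.
Choosing 5 integers — say the 5 even numbers 2, 4, …, 10 — takes one from each pair and avoids the property.
Choosing 6 forces two into the same pair by pigeonhole, and those are consecutive. So 6.

6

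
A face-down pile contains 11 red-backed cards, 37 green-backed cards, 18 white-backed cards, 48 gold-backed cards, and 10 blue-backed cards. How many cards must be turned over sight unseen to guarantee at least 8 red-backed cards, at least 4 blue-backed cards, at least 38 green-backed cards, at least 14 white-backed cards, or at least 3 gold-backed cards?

The worst case stops just short of every target: 7 red-backed, 37 green-backed, 13 white-backed, 2 gold-backed, 3 blue-backed — 7 + 37 + 13 + 2 + 3 = 62 cards.
One more card must push some back color to its target, so 62 + 1 = 63.

63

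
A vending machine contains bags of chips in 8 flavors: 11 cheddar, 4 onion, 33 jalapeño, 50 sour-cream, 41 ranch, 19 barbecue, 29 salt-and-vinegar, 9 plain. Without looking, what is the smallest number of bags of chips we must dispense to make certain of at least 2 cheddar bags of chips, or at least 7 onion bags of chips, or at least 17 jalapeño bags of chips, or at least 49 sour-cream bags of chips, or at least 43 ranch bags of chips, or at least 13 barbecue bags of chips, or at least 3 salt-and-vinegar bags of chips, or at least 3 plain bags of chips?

127

Each of the 8 flavors has its own threshold; avoid all of them simultaneously.
The worst case stops just short of every target: 1 cheddar, all 4 onion, 16 jalapeño, 48 sour-cream, all 41 ranch, 12 barbecue, 2 salt-and-vinegar, 2 plain — 1 + 4 + 16 + 48 + 41 + 12 + 2 + 2 = 126 bags of chips.
One more bag of chips must push some flavor to its target, so 126 + 1 = 127.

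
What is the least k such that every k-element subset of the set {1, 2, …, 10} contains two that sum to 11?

Partition {1, …, 10} into 5 pairs: {1,10}, {2,9}, …, {5,6}.
Choosing 5 integers — say the integers 1 through 5 — takes one from each pair and avoids the property.
Choosing 6 forces two into the same pair by pigeonhole, and those sum to 11. So 6.

6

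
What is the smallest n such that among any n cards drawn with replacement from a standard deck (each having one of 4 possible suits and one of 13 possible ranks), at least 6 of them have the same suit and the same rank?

261

There are 4 × 13 = 52 (suit, rank) combinations acting as pigeonholes.
With 52 × 5 = 260 cards drawn with replacement from a standard deck we could place exactly 5 in each, with no (suit, rank) pair reaching 6.
One more forces some (suit, rank) pair to hold 6, so 260 + 1 = 261.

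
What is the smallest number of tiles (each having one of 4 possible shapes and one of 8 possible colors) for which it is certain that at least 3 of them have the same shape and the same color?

65

There are 4 × 8 = 32 (shape, color) combinations acting as pigeonholes.
With 32 × 2 = 64 tiles we could place exactly 2 in each, with no (shape, color) pair reaching 3.
One more forces some (shape, color) pair to hold 3, so 64 + 1 = 65.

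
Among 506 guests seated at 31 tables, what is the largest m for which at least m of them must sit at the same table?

The 506 guests fall into 31 tables.
If each of the 31 tables held at most 16, the total would be at most 31 × 16 = 496 < 506, a contradiction.
So at least one holds ⌈506/31⌉ = 17.

17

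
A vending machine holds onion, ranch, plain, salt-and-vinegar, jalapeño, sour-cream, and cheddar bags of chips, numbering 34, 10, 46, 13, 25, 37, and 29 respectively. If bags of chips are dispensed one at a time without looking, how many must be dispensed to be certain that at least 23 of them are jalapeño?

To avoid jalapeño bags of chips as long as possible, exhaust the other 6 flavors first.
The worst case draws every non-jalapeño bag of chips first: 34 + 10 + 46 + 13 + 37 + 29 = 169.
The next 23 draws are then forced to be jalapeño, giving 169 + 23 = 192.

192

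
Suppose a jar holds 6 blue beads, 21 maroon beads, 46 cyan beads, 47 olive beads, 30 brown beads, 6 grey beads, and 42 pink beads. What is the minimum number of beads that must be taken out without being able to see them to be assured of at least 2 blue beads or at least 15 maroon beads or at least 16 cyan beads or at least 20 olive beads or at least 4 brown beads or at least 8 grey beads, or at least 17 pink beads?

75

Each of the 7 colors has its own threshold; avoid all of them simultaneously.
The worst case stops just short of every target: 1 blue, 14 maroon, 15 cyan, 19 olive, 3 brown, all 6 grey, 16 pink — 1 + 14 + 15 + 19 + 3 + 6 + 16 = 74 beads.
One more bead must push some color to its target, so 74 + 1 = 75.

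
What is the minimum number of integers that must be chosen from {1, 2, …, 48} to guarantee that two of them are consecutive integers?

25

Partition {1, …, 48} into 24 pairs: {1,2}, {3,4}, …, {47,48}.
Choosing 24 integers — say the 24 even numbers 2, 4, …, 48 — takes one from each pair and avoids the property.
Choosing 25 forces two into the same pair by pigeonhole, and those are consecutive. So 25.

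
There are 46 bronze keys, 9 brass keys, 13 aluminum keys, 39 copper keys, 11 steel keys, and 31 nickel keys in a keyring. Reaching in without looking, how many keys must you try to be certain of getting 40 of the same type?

Treat the 6 types as pigeonholes.
In the worst case we take at most 39 of each type, but all 9 brass, all 13 aluminum, all 11 steel, and all 31 nickel (fewer than 39), giving 39 + 9 + 13 + 39 + 11 + 31 = 142.
One more key then forces some type to 40, so 142 + 1 = 143.

143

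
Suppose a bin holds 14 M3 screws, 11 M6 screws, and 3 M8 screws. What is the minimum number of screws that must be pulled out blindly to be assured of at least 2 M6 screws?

The worst case draws every non-M6 screw first: 14 + 3 = 17.
The next 2 draws are then forced to be M6, giving 17 + 2 = 19.

19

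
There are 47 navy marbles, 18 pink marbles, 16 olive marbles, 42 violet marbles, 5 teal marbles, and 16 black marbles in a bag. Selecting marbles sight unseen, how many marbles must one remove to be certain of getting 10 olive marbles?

138

To avoid olive marbles as long as possible, exhaust the other 5 colors first.
The worst case draws every non-olive marble first: 47 + 18 + 42 + 5 + 16 = 128.
The next 10 draws are then forced to be olive, giving 128 + 10 = 138.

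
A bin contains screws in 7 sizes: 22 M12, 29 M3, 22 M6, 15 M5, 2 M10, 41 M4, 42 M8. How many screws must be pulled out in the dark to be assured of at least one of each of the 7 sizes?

The hardest size to obtain is M10: we could draw every other screw first — 173 − 2 = 171 screws — without a single M10 one.
The next draw must be M10, so 171 + 1 = 172.

172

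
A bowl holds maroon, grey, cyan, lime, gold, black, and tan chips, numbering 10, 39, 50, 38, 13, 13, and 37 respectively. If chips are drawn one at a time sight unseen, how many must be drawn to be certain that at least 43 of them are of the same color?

In the worst case we take at most 42 of each color, but all 10 maroon, all 39 grey, all 38 lime, all 13 gold, all 13 black, and all 37 tan (fewer than 42), giving 10 + 39 + 42 + 38 + 13 + 13 + 37 = 192.
One more chip then forces some color to 43, so 192 + 1 = 193.

193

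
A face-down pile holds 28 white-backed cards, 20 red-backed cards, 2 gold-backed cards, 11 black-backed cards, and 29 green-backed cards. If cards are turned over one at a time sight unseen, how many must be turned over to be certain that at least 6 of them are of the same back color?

In the worst case we take at most 5 of each back color, but all 2 gold-backed (fewer than 5), giving 5 + 5 + 2 + 5 + 5 = 22.
One more card then forces some back color to 6, so 22 + 1 = 23.

23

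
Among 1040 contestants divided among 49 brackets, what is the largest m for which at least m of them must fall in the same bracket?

22

If each of the 49 brackets held at most 21, the total would be at most 49 × 21 = 1029 < 1040, a contradiction.
So at least one holds ⌈1040/49⌉ = 22.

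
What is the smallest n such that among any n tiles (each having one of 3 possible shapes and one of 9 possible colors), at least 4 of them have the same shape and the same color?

There are 3 × 9 = 27 (shape, color) combinations acting as pigeonholes.
With 27 × 3 = 81 tiles we could place exactly 3 in each, with no (shape, color) pair reaching 4.
One more forces some (shape, color) pair to hold 4, so 81 + 1 = 82.

82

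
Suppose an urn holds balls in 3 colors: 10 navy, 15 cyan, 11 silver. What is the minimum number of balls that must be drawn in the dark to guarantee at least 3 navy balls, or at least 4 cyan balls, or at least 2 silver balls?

Each of the 3 colors has its own threshold; avoid all of them simultaneously.
The worst case stops just short of every target: 2 navy, 3 cyan, 1 silver — 2 + 3 + 1 = 6 balls.
One more ball must push some color to its target, so 6 + 1 = 7.

7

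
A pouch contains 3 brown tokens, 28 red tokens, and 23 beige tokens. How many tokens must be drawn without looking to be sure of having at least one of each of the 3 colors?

52

The hardest color to obtain is brown: we could draw every other token first — 54 − 3 = 51 tokens — without a single brown one.
The next draw must be brown, so 51 + 1 = 52.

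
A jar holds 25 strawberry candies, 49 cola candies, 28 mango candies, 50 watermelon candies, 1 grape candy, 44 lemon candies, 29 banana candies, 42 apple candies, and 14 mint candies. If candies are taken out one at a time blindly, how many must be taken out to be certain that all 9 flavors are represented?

282

The hardest flavor to obtain is grape: we could draw every other candy first — 282 − 1 = 281 candies — without a single grape one.
The next draw must be grape, so 281 + 1 = 282.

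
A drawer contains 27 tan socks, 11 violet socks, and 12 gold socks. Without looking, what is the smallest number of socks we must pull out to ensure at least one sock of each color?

The hardest color to obtain is violet: we could draw every other sock first — 50 − 11 = 39 socks — without a single violet one.
The next draw must be violet, so 39 + 1 = 40.

40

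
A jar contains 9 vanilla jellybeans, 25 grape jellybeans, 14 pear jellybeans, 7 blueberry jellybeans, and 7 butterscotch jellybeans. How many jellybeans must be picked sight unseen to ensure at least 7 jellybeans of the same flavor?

The worst case takes 6 jellybeans of each flavor without reaching 7 of any: 5 × 6 = 30.
The next jellybean must bring some flavor to 7, so 30 + 1 = 31.

31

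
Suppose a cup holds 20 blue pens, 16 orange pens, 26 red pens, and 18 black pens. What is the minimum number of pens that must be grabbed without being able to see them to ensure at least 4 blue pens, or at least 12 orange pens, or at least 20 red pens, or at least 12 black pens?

The worst case stops just short of every target: 3 blue, 11 orange, 19 red, 11 black — 3 + 11 + 19 + 11 = 44 pens.
One more pen must push some ink color to its target, so 44 + 1 = 45.

45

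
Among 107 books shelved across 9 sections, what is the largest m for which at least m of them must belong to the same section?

If each of the 9 sections held at most 11, the total would be at most 9 × 11 = 99 < 107, a contradiction.
So at least one holds ⌈107/9⌉ = 12.

12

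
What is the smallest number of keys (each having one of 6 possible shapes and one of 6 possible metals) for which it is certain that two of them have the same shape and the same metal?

There are 6 × 6 = 36 (shape, metal) combinations acting as pigeonholes.
With 36 keys we could place one in each, avoiding any repeat.
One more forces some (shape, metal) pair to hold 2, so 36 + 1 = 37.

37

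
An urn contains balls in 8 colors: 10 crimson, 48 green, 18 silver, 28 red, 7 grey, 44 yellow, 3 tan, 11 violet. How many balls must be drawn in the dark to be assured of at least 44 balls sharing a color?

164

Treat the 8 colors as pigeonholes.
In the worst case we take at most 43 of each color, but all 10 crimson, all 18 silver, all 28 red, all 7 grey, all 3 tan, and all 11 violet (fewer than 43), giving 10 + 43 + 18 + 28 + 7 + 43 + 3 + 11 = 163.
One more ball then forces some color to 44, so 163 + 1 = 164.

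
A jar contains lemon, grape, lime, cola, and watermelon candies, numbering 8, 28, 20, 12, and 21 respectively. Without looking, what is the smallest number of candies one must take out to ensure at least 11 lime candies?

To avoid lime candies as long as possible, exhaust the other 4 flavors first.
The worst case draws every non-lime candy first: 8 + 28 + 12 + 21 = 69.
The next 11 draws are then forced to be lime, giving 69 + 11 = 80.

80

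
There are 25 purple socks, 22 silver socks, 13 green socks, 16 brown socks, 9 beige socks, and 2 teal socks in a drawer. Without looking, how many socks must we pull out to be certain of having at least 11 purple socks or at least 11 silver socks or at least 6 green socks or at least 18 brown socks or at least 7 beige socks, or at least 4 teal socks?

50

Each of the 6 colors has its own threshold; avoid all of them simultaneously.
The worst case stops just short of every target: 10 purple, 10 silver, 5 green, all 16 brown, 6 beige, all 2 teal — 10 + 10 + 5 + 16 + 6 + 2 = 49 socks.
One more sock must push some color to its target, so 49 + 1 = 50.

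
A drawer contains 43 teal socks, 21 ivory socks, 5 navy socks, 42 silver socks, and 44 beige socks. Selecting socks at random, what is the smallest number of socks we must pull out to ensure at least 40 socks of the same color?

Treat the 5 colors as pigeonholes.
In the worst case we take at most 39 of each color, but all 21 ivory and all 5 navy (fewer than 39), giving 39 + 21 + 5 + 39 + 39 = 143.
One more sock then forces some color to 40, so 143 + 1 = 144.

144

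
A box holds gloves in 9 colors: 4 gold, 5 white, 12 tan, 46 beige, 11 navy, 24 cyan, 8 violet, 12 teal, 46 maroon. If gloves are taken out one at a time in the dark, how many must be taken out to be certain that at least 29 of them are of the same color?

133

Treat the 9 colors as pigeonholes.
In the worst case we take at most 28 of each color, but all 4 gold, all 5 white, all 12 tan, all 11 navy, all 24 cyan, all 8 violet, and all 12 teal (fewer than 28), giving 4 + 5 + 12 + 28 + 11 + 24 + 8 + 12 + 28 = 132.
One more glove then forces some color to 29, so 132 + 1 = 133.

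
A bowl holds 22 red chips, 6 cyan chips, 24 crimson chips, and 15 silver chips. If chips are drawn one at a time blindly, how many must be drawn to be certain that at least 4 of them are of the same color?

Treat the 4 colors as pigeonholes.
The worst case takes 3 chips of each color without reaching 4 of any: 4 × 3 = 12.
The next chip must bring some color to 4, so 12 + 1 = 13.

13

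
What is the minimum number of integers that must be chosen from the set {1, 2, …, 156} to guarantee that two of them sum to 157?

Partition {1, …, 156} into 78 pairs: {1,156}, {2,155}, …, {78,79}.
Choosing 78 integers — say the integers 1 through 78 — takes one from each pair and avoids the property.
Choosing 79 forces two into the same pair by pigeonhole, and those sum to 157. So 79.

79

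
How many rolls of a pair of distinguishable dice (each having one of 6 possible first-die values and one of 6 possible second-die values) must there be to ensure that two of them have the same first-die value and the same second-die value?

37

There are 6 × 6 = 36 (first-die value, second-die value) combinations acting as pigeonholes.
With 36 rolls of a pair of distinguishable dice we could place one in each, avoiding any repeat.
One more forces some (first-die value, second-die value) pair to hold 2, so 36 + 1 = 37.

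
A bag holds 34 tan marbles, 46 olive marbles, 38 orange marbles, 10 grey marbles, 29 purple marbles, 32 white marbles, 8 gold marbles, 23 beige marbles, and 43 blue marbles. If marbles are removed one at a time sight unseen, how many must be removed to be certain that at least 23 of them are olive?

240

To avoid olive marbles as long as possible, exhaust the other 8 colors first.
The worst case draws every non-olive marble first: 34 + 38 + 10 + 29 + 32 + 8 + 23 + 43 = 217.
The next 23 draws are then forced to be olive, giving 217 + 23 = 240.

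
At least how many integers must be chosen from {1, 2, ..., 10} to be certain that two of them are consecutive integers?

Partition {1, …, 10} into 5 pairs: {1,2}, {3,4}, …, {9,10}.
Choosing 5 integers — say the 5 even numbers 2, 4, …, 10 — takes one from each pair and avoids the property.
Choosing 6 forces two into the same pair by pigeonhole, and those are consecutive. So 6.

6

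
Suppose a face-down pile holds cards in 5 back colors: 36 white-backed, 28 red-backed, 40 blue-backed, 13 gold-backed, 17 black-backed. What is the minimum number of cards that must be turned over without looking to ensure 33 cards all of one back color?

Treat the 5 back colors as pigeonholes.
In the worst case we take at most 32 of each back color, but all 28 red-backed, all 13 gold-backed, and all 17 black-backed (fewer than 32), giving 32 + 28 + 32 + 13 + 17 = 122.
One more card then forces some back color to 33, so 122 + 1 = 123.

123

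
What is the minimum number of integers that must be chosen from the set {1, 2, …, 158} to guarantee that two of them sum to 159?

80

Partition {1, …, 158} into 79 pairs: {1,158}, {2,157}, …, {79,80}.
Choosing 79 integers — say the integers 1 through 79 — takes one from each pair and avoids the property.
Choosing 80 forces two into the same pair by pigeonhole, and those sum to 159. So 80.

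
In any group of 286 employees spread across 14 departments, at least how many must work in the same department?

The 286 employees fall into 14 departments.
If each of the 14 departments held at most 20, the total would be at most 14 × 20 = 280 < 286, a contradiction.
So at least one holds ⌈286/14⌉ = 21.

21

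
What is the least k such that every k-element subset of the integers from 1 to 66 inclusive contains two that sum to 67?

34

Partition {1, …, 66} into 33 pairs: {1,66}, {2,65}, …, {33,34}.
Choosing 33 integers — say the integers 1 through 33 — takes one from each pair and avoids the property.
Choosing 34 forces two into the same pair by pigeonhole, and those sum to 67. So 34.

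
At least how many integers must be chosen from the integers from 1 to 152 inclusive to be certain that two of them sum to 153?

Partition {1, …, 152} into 76 pairs: {1,152}, {2,151}, …, {76,77}.
Choosing 76 integers — say the integers 1 through 76 — takes one from each pair and avoids the property.
Choosing 77 forces two into the same pair by pigeonhole, and those sum to 153. So 77.

77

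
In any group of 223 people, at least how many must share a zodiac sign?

19

There are 12 zodiac signs, which serve as the pigeonholes.
If each of the 12 zodiac signs held at most 18, the total would be at most 12 × 18 = 216 < 223, a contradiction.
So at least one holds ⌈223/12⌉ = 19.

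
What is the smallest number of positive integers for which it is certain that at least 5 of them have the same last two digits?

There are 100 possible two-digit endings acting as pigeonholes.
With 100 × 4 = 400 positive integers we could place exactly 4 in each, with no class reaching 5.
One more forces some class to hold 5, so 400 + 1 = 401.

401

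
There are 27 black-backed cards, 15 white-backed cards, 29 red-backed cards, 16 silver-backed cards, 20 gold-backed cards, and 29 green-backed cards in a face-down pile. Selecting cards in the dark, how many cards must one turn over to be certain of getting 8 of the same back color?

43

The worst case takes 7 cards of each back color without reaching 8 of any: 6 × 7 = 42.
The next card must bring some back color to 8, so 42 + 1 = 43.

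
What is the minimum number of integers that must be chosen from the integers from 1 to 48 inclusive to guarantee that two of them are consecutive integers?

Partition {1, …, 48} into 24 pairs: {1,2}, {3,4}, …, {47,48}.
Choosing 24 integers — say the 24 even numbers 2, 4, …, 48 — takes one from each pair and avoids the property.
Choosing 25 forces two into the same pair by pigeonhole, and those are consecutive. So 25.

25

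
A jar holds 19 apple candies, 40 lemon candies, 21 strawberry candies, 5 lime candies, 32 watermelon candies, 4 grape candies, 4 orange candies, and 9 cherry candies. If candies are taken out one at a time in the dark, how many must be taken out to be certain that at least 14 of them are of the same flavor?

In the worst case we take at most 13 of each flavor, but all 5 lime, all 4 grape, all 4 orange, and all 9 cherry (fewer than 13), giving 13 + 13 + 13 + 5 + 13 + 4 + 4 + 9 = 74.
One more candy then forces some flavor to 14, so 74 + 1 = 75.

75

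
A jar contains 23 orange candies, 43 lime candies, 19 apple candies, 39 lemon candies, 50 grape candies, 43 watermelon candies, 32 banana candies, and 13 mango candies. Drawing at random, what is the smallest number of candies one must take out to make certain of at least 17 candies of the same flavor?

In the worst case we take at most 16 of each flavor, but all 13 mango (fewer than 16), giving 16 + 16 + 16 + 16 + 16 + 16 + 16 + 13 = 125.
One more candy then forces some flavor to 17, so 125 + 1 = 126.

126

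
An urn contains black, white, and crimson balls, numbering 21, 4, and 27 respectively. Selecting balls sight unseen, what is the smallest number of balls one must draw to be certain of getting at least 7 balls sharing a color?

In the worst case we take at most 6 of each color, but all 4 white (fewer than 6), giving 6 + 4 + 6 = 16.
One more ball then forces some color to 7, so 16 + 1 = 17.

17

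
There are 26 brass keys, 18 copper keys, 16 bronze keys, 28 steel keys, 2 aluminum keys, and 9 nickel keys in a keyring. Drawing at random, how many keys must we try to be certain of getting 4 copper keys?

The worst case draws every non-copper key first: 26 + 16 + 28 + 2 + 9 = 81.
The next 4 draws are then forced to be copper, giving 81 + 4 = 85.

85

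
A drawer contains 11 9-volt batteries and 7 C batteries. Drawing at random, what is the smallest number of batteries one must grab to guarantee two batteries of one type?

3

The worst case takes 1 battery of each type without reaching 2 of any: 2 × 1 = 2.
The next battery must bring some type to 2, so 2 + 1 = 3.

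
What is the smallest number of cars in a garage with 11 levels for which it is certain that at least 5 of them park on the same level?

There are 11 levels acting as pigeonholes.
With 11 × 4 = 44 cars we could place exactly 4 in each, with no class reaching 5.
One more forces some class to hold 5, so 44 + 1 = 45.

45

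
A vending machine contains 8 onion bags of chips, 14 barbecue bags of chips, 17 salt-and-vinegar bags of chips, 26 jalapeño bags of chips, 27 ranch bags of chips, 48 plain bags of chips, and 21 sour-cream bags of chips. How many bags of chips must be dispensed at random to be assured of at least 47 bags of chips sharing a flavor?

160

Treat the 7 flavors as pigeonholes.
In the worst case we take at most 46 of each flavor, but all 8 onion, all 14 barbecue, all 17 salt-and-vinegar, all 26 jalapeño, all 27 ranch, and all 21 sour-cream (fewer than 46), giving 8 + 14 + 17 + 26 + 27 + 46 + 21 = 159.
One more bag of chips then forces some flavor to 47, so 159 + 1 = 160.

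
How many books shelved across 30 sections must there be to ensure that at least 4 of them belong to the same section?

There are 30 sections acting as pigeonholes.
With 30 × 3 = 90 books we could place exactly 3 in each, with no class reaching 4.
One more forces some class to hold 4, so 90 + 1 = 91.

91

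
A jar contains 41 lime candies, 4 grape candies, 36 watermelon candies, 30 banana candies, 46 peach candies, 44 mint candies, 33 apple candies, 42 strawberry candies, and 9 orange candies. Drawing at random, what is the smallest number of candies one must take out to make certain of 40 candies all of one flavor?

269

Treat the 9 flavors as pigeonholes.
In the worst case we take at most 39 of each flavor, but all 4 grape, all 36 watermelon, all 30 banana, all 33 apple, and all 9 orange (fewer than 39), giving 39 + 4 + 36 + 30 + 39 + 39 + 33 + 39 + 9 = 268.
One more candy then forces some flavor to 40, so 268 + 1 = 269.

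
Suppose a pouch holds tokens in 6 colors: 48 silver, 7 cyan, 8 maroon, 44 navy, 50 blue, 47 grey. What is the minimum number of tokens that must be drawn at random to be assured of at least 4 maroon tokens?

The worst case draws every non-maroon token first: 48 + 7 + 44 + 50 + 47 = 196.
The next 4 draws are then forced to be maroon, giving 196 + 4 = 200.

200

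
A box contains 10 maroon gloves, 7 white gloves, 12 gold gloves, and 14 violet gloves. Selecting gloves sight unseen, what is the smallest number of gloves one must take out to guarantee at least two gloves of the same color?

5

The worst case takes 1 glove of each color without reaching 2 of any: 4 × 1 = 4.
The next glove must bring some color to 2, so 4 + 1 = 5.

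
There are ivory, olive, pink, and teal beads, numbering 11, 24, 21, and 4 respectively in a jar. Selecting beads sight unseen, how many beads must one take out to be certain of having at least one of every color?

57

The hardest color to obtain is teal: we could draw every other bead first — 60 − 4 = 56 beads — without a single teal one.
The next draw must be teal, so 56 + 1 = 57.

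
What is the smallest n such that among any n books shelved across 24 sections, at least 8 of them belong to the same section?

169

There are 24 sections acting as pigeonholes.
With 24 × 7 = 168 books we could place exactly 7 in each, with no class reaching 8.
One more forces some class to hold 8, so 168 + 1 = 169.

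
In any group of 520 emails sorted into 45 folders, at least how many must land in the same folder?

12

If each of the 45 folders held at most 11, the total would be at most 45 × 11 = 495 < 520, a contradiction.
So at least one holds ⌈520/45⌉ = 12.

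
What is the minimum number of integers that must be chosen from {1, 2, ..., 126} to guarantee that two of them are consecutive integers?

64

Partition {1, …, 126} into 63 pairs: {1,2}, {3,4}, …, {125,126}.
Choosing 63 integers — say the 63 even numbers 2, 4, …, 126 — takes one from each pair and avoids the property.
Choosing 64 forces two into the same pair by pigeonhole, and those are consecutive. So 64.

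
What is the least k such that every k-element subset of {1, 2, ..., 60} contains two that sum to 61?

31

Partition {1, …, 60} into 30 pairs: {1,60}, {2,59}, …, {30,31}.
Choosing 30 integers — say the integers 1 through 30 — takes one from each pair and avoids the property.
Choosing 31 forces two into the same pair by pigeonhole, and those sum to 61. So 31.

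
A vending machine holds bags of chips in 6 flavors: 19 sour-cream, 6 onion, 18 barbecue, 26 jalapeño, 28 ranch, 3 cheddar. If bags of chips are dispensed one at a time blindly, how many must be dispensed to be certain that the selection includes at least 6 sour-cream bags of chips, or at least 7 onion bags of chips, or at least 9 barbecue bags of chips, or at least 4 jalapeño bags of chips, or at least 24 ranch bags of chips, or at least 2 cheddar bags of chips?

47

Each of the 6 flavors has its own threshold; avoid all of them simultaneously.
The worst case stops just short of every target: 5 sour-cream, 6 onion, 8 barbecue, 3 jalapeño, 23 ranch, 1 cheddar — 5 + 6 + 8 + 3 + 23 + 1 = 46 bags of chips.
One more bag of chips must push some flavor to its target, so 46 + 1 = 47.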